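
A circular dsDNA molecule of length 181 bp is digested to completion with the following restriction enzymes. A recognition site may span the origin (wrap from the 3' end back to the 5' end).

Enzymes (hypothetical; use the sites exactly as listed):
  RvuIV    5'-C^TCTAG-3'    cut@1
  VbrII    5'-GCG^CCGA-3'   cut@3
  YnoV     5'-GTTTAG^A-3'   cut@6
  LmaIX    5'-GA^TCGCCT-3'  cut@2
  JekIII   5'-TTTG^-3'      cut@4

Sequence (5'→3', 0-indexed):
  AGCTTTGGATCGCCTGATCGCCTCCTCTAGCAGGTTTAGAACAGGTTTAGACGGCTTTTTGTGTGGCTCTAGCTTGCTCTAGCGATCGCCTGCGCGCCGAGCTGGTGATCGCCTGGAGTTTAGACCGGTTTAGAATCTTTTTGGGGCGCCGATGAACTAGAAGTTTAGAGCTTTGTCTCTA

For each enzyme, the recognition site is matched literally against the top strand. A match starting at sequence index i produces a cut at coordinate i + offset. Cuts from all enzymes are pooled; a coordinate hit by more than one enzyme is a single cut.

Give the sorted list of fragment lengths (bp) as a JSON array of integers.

[2,5,6,7,8,8,8,10,10,10,11,11,11,12,13,14,15,20]

Scan for sites:
  RvuIV (CTCTAG, off=1): starts [24, 66, 76] → cuts [25, 67, 77]
  VbrII (GCGCCGA, off=3): starts [93, 145] → cuts [96, 148]
  YnoV (GTTTAGA, off=6): starts [33, 44, 117, 127, 162] → cuts [39, 50, 123, 133, 168]
  LmaIX (GATCGCCT, off=2): starts [7, 15, 83, 106] → cuts [9, 17, 85, 108]
  JekIII (TTTG, off=4): starts [3, 57, 139, 171] → cuts [7, 61, 143, 175]

Pooled cuts: [7, 9, 17, 25, 39, 50, 61, 67, 77, 85, 96, 108, 123, 133, 143, 148, 168, 175]

Fragments:
  7→9: 2 bp
  9→17: 8 bp
  17→25: 8 bp
  25→39: 14 bp
  39→50: 11 bp
  50→61: 11 bp
  61→67: 6 bp
  67→77: 10 bp
  77→85: 8 bp
  85→96: 11 bp
  96→108: 12 bp
  108→123: 15 bp
  123→133: 10 bp
  133→143: 10 bp
  143→148: 5 bp
  148→168: 20 bp
  168→175: 7 bp
  175→7 (wrap): 181-175+7 = 13 bp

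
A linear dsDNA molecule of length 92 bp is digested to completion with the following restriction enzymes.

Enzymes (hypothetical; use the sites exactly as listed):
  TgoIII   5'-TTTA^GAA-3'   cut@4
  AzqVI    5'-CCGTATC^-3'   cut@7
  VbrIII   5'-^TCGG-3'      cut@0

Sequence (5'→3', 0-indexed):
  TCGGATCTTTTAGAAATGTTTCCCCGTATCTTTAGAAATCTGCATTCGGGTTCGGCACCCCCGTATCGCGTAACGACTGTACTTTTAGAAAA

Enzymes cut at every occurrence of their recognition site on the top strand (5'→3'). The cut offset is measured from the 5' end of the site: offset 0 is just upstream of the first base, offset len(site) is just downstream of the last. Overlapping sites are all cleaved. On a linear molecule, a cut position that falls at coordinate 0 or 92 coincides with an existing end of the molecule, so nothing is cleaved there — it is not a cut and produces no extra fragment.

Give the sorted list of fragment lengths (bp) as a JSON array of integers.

[4,5,6,11,12,16,18,20]

Scan for sites:
  TgoIII TTTAGAA/4: at [8, 30, 83] ⇒ [12, 34, 87]
  AzqVI CCGTATC/7: at [23, 60] ⇒ [30, 67]
  VbrIII TCGG/0: at [0, 45, 51] ⇒ [45, 51] (position 0 is a terminus of the linear molecule — no cut)

Pooled cuts: [12, 30, 34, 45, 51, 67, 87]

Fragments:
  [0,12): 12 bp
  [12,30): 18 bp
  [30,34): 4 bp
  [34,45): 11 bp
  [45,51): 6 bp
  [51,67): 16 bp
  [67,87): 20 bp
  [87,92): 5 bp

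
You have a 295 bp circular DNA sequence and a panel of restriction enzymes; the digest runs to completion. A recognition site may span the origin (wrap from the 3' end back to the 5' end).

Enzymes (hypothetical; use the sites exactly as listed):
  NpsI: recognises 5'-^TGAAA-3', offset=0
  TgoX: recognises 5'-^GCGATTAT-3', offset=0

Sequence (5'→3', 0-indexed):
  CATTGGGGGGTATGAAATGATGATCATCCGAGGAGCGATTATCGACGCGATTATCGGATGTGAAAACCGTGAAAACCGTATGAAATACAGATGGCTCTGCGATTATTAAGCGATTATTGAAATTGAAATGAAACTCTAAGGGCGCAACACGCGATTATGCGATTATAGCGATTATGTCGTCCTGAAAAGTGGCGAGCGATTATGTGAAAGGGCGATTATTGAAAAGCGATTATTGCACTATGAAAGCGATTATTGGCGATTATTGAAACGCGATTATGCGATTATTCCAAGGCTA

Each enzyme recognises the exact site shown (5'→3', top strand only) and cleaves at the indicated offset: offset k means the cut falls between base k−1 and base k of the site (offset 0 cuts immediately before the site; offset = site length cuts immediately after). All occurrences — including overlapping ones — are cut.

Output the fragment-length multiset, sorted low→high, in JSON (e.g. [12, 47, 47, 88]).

Scan for sites:
  NpsI TGAAA/0: at [12, 60, 69, 80, 117, 123, 128, 182, 204, 219, 240, 263] ⇒ [12, 60, 69, 80, 117, 123, 128, 182, 204, 219, 240, 263]
  TgoX GCGATTAT/0: at [34, 46, 98, 109, 150, 158, 167, 195, 211, 225, 245, 255, 269, 277] ⇒ [34, 46, 98, 109, 150, 158, 167, 195, 211, 225, 245, 255, 269, 277]

Pooled cuts: [12, 34, 46, 60, 69, 80, 98, 109, 117, 123, 128, 150, 158, 167, 182, 195, 204, 211, 219, 225, 240, 245, 255, 263, 269, 277]

Fragments:
  12→34: 22 bp
  34→46: 12 bp
  46→60: 14 bp
  60→69: 9 bp
  69→80: 11 bp
  80→98: 18 bp
  98→109: 11 bp
  109→117: 8 bp
  117→123: 6 bp
  123→128: 5 bp
  128→150: 22 bp
  150→158: 8 bp
  158→167: 9 bp
  167→182: 15 bp
  182→195: 13 bp
  195→204: 9 bp
  204→211: 7 bp
  211→219: 8 bp
  219→225: 6 bp
  225→240: 15 bp
  240→245: 5 bp
  245→255: 10 bp
  255→263: 8 bp
  263→269: 6 bp
  269→277: 8 bp
  277→12 (wrap): 295-277+12 = 30 bp

[5,5,6,6,6,7,8,8,8,8,8,9,9,9,10,11,11,12,13,14,15,15,18,22,22,30]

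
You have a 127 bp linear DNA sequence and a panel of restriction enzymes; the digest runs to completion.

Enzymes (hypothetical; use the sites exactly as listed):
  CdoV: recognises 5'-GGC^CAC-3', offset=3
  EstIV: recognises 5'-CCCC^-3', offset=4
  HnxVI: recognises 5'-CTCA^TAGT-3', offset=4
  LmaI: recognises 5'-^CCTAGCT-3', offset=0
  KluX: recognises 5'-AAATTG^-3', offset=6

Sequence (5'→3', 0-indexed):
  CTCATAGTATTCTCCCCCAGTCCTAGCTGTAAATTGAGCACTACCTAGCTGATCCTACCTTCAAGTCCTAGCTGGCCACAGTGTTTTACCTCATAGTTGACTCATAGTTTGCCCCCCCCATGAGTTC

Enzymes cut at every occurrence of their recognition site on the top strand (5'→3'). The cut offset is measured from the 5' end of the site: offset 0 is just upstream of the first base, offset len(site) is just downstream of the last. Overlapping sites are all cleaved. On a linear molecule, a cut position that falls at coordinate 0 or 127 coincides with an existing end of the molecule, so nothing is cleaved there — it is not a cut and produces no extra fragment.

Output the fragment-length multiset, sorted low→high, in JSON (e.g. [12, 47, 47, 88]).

[1,1,1,1,1,3,4,7,8,10,11,11,13,15,17,23]

Scan for sites:
  CdoV GGCCAC/3: at [73] ⇒ [76]
  EstIV CCCC/4: at [13, 14, 111, 112, 113, 114, 115] ⇒ [17, 18, 115, 116, 117, 118, 119]
  HnxVI CTCATAGT/4: at [0, 89, 100] ⇒ [4, 93, 104]
  LmaI CCTAGCT/0: at [21, 43, 66] ⇒ [21, 43, 66]
  KluX AAATTG/6: at [30] ⇒ [36]

All cut coordinates (distinct, sorted): [4, 17, 18, 21, 36, 43, 66, 76, 93, 104, 115, 116, 117, 118, 119]

Fragments:
  [0,4): 4 bp
  [4,17): 13 bp
  [17,18): 1 bp
  [18,21): 3 bp
  [21,36): 15 bp
  [36,43): 7 bp
  [43,66): 23 bp
  [66,76): 10 bp
  [76,93): 17 bp
  [93,104): 11 bp
  [104,115): 11 bp
  [115,116): 1 bp
  [116,117): 1 bp
  [117,118): 1 bp
  [118,119): 1 bp
  [119,127): 8 bp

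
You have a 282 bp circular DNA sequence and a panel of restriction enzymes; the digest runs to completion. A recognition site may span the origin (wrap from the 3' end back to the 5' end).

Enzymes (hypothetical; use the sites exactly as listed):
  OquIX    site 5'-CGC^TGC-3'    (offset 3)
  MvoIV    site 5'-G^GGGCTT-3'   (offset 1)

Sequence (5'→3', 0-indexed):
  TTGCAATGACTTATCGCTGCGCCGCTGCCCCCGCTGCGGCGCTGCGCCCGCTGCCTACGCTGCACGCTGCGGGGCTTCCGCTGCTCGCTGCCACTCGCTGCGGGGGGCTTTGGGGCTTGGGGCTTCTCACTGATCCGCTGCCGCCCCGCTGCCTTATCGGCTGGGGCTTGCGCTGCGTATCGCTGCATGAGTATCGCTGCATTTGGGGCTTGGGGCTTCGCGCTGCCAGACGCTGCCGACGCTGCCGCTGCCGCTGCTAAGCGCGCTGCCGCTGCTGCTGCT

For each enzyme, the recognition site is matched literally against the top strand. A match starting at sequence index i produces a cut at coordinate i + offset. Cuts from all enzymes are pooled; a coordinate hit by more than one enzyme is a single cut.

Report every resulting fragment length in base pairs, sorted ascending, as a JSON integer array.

[4,6,6,6,6,7,7,7,7,8,8,8,8,9,9,9,9,10,10,10,10,10,11,11,12,14,14,19,27]

Site scan:
  OquIX CGCTGC/3: at [14, 22, 31, 39, 48, 57, 64, 78, 85, 95, 135, 146, 170, 180, 194, 220, 230, 239, 245, 251, 263, 269] ⇒ [17, 25, 34, 42, 51, 60, 67, 81, 88, 98, 138, 149, 173, 183, 197, 223, 233, 242, 248, 254, 266, 272]
  MvoIV GGGGCTT/1: at [70, 103, 111, 118, 162, 204, 211] ⇒ [71, 104, 112, 119, 163, 205, 212]

Pooled cuts: [17, 25, 34, 42, 51, 60, 67, 71, 81, 88, 98, 104, 112, 119, 138, 149, 163, 173, 183, 197, 205, 212, 223, 233, 242, 248, 254, 266, 272]

Fragment lengths:
  17→25: 8 bp
  25→34: 9 bp
  34→42: 8 bp
  42→51: 9 bp
  51→60: 9 bp
  60→67: 7 bp
  67→71: 4 bp
  71→81: 10 bp
  81→88: 7 bp
  88→98: 10 bp
  98→104: 6 bp
  104→112: 8 bp
  112→119: 7 bp
  119→138: 19 bp
  138→149: 11 bp
  149→163: 14 bp
  163→173: 10 bp
  173→183: 10 bp
  183→197: 14 bp
  197→205: 8 bp
  205→212: 7 bp
  212→223: 11 bp
  223→233: 10 bp
  233→242: 9 bp
  242→248: 6 bp
  248→254: 6 bp
  254→266: 12 bp
  266→272: 6 bp
  272→17 (wrap): 282-272+17 = 27 bp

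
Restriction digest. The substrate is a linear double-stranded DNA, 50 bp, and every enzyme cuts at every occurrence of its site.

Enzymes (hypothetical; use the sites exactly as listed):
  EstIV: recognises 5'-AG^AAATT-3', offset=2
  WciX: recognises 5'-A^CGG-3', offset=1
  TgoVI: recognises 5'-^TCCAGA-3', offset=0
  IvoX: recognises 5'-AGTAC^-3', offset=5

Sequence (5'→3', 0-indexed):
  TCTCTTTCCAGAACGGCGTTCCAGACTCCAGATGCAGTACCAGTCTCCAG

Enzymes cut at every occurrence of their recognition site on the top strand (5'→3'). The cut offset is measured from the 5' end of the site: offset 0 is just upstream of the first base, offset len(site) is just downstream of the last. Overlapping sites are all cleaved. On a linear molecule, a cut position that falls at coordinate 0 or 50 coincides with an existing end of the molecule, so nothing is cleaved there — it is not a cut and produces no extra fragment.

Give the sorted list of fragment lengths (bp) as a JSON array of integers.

Scan for sites:
  EstIV (AGAAATT, off=2): no sites
  WciX ACGG/1: at [12] ⇒ [13]
  TgoVI TCCAGA/0: at [6, 19, 26] ⇒ [6, 19, 26]
  IvoX AGTAC/5: at [35] ⇒ [40]

Pooled cuts: [6, 13, 19, 26, 40]

Fragments:
  [0,6): 6 bp
  [6,13): 7 bp
  [13,19): 6 bp
  [19,26): 7 bp
  [26,40): 14 bp
  [40,50): 10 bp

[6,6,7,7,10,14]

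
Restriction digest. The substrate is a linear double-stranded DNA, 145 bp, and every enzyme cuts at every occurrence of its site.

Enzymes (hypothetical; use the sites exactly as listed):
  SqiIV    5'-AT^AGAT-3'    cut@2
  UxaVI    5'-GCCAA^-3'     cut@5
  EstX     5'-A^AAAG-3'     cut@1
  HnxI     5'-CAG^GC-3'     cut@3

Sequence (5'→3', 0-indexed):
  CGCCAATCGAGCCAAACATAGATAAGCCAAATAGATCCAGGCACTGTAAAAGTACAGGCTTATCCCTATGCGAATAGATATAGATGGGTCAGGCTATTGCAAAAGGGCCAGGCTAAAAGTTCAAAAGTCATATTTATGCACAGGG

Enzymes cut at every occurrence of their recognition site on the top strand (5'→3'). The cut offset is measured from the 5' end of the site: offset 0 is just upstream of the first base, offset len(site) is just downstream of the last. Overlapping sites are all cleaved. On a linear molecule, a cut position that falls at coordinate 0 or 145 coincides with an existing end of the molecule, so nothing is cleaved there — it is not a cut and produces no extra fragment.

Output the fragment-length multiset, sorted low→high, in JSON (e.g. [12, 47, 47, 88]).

[2,4,4,6,6,8,8,8,9,9,9,10,11,11,18,22]

Scan for sites:
  SqiIV ATAGAT/2: at [17, 30, 73, 79] ⇒ [19, 32, 75, 81]
  UxaVI GCCAA/5: at [1, 10, 25] ⇒ [6, 15, 30]
  EstX AAAAG/1: at [47, 100, 114, 122] ⇒ [48, 101, 115, 123]
  HnxI CAGGC/3: at [37, 54, 89, 108] ⇒ [40, 57, 92, 111]

Pooled cuts: [6, 15, 19, 30, 32, 40, 48, 57, 75, 81, 92, 101, 111, 115, 123]

Fragment lengths:
  [0,6): 6 bp
  [6,15): 9 bp
  [15,19): 4 bp
  [19,30): 11 bp
  [30,32): 2 bp
  [32,40): 8 bp
  [40,48): 8 bp
  [48,57): 9 bp
  [57,75): 18 bp
  [75,81): 6 bp
  [81,92): 11 bp
  [92,101): 9 bp
  [101,111): 10 bp
  [111,115): 4 bp
  [115,123): 8 bp
  [123,145): 22 bp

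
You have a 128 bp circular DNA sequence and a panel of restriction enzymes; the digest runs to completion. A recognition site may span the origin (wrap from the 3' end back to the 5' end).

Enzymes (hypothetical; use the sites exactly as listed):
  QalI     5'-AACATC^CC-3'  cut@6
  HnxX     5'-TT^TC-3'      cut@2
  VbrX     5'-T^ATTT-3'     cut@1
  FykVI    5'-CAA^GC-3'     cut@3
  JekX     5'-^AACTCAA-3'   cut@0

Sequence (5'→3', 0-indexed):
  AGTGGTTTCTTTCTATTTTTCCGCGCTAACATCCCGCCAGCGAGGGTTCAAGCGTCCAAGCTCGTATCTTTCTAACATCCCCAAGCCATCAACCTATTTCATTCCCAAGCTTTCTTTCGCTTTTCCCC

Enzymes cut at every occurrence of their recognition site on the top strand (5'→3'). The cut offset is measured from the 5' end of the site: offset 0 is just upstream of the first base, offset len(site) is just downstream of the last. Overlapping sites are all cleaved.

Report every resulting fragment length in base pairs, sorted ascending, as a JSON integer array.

Site scan:
  QalI AACATCCC/6: at [27, 73] ⇒ [33, 79]
  HnxX TTTC/2: at [5, 9, 17, 68, 96, 110, 114, 121] ⇒ [7, 11, 19, 70, 98, 112, 116, 123]
  VbrX TATTT/1: at [13, 94] ⇒ [14, 95]
  FykVI CAAGC/3: at [48, 56, 81, 105] ⇒ [51, 59, 84, 108]
  JekX (AACTCAA, off=0): no sites

All cut coordinates (distinct, sorted): [7, 11, 14, 19, 33, 51, 59, 70, 79, 84, 95, 98, 108, 112, 116, 123]

Fragment lengths:
  7→11: 4 bp
  11→14: 3 bp
  14→19: 5 bp
  19→33: 14 bp
  33→51: 18 bp
  51→59: 8 bp
  59→70: 11 bp
  70→79: 9 bp
  79→84: 5 bp
  84→95: 11 bp
  95→98: 3 bp
  98→108: 10 bp
  108→112: 4 bp
  112→116: 4 bp
  116→123: 7 bp
  123→7 (wrap): 128-123+7 = 12 bp

[3,3,4,4,4,5,5,7,8,9,10,11,11,12,14,18]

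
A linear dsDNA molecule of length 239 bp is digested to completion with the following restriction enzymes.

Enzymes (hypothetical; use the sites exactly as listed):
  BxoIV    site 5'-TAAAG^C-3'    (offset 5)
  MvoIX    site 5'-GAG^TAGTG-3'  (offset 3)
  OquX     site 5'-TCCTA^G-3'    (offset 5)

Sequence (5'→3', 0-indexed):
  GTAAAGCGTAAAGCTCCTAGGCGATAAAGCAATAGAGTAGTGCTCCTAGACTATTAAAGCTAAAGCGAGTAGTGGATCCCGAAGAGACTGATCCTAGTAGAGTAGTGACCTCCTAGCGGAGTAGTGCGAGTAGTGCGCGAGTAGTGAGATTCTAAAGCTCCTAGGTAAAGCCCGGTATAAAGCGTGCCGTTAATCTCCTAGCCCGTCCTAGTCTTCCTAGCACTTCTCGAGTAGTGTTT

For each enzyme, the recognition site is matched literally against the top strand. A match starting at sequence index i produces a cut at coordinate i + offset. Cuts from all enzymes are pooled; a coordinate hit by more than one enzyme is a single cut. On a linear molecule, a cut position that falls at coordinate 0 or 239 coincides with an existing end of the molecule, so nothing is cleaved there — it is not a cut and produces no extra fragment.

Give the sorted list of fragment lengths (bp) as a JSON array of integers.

[4,6,6,6,6,6,6,7,7,8,8,9,9,10,10,11,11,11,12,12,13,16,18,27]

Per-enzyme occurrences:
  BxoIV (TAAAGC, off=5): starts [1, 8, 24, 54, 60, 152, 165, 177] → cuts [6, 13, 29, 59, 65, 157, 170, 182]
  MvoIX (GAGTAGTG, off=3): starts [34, 66, 99, 118, 127, 138, 228] → cuts [37, 69, 102, 121, 130, 141, 231]
  OquX (TCCTAG, off=5): starts [14, 43, 91, 110, 158, 195, 205, 214] → cuts [19, 48, 96, 115, 163, 200, 210, 219]

Pooled cuts: [6, 13, 19, 29, 37, 48, 59, 65, 69, 96, 102, 115, 121, 130, 141, 157, 163, 170, 182, 200, 210, 219, 231]

Fragments:
  [0,6): 6 bp
  [6,13): 7 bp
  [13,19): 6 bp
  [19,29): 10 bp
  [29,37): 8 bp
  [37,48): 11 bp
  [48,59): 11 bp
  [59,65): 6 bp
  [65,69): 4 bp
  [69,96): 27 bp
  [96,102): 6 bp
  [102,115): 13 bp
  [115,121): 6 bp
  [121,130): 9 bp
  [130,141): 11 bp
  [141,157): 16 bp
  [157,163): 6 bp
  [163,170): 7 bp
  [170,182): 12 bp
  [182,200): 18 bp
  [200,210): 10 bp
  [210,219): 9 bp
  [219,231): 12 bp
  [231,239): 8 bp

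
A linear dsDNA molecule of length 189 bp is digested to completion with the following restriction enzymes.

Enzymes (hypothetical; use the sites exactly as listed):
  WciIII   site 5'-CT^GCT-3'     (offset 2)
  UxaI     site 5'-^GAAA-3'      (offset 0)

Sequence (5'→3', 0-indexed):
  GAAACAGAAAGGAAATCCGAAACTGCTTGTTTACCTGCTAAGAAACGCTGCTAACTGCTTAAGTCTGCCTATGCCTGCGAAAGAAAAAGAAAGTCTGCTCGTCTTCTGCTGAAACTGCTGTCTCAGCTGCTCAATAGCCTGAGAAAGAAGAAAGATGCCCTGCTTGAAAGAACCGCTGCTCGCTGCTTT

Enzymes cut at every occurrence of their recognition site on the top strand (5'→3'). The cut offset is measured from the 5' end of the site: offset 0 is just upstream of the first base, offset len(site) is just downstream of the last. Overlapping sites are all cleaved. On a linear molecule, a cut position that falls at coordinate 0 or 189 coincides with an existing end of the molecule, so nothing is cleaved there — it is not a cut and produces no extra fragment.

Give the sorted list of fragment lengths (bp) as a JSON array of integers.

[3,4,4,5,5,5,6,6,6,6,7,7,7,7,8,8,11,12,12,12,12,14,22]

Site scan:
  WciIII CTGCT/2: at [22, 34, 47, 54, 94, 105, 114, 126, 159, 175, 182] ⇒ [24, 36, 49, 56, 96, 107, 116, 128, 161, 177, 184]
  UxaI GAAA/0: at [0, 6, 11, 18, 41, 78, 82, 88, 110, 142, 149, 165] ⇒ [6, 11, 18, 41, 78, 82, 88, 110, 142, 149, 165] (position 0 is a terminus of the linear molecule — no cut)

Pooled cuts: [6, 11, 18, 24, 36, 41, 49, 56, 78, 82, 88, 96, 107, 110, 116, 128, 142, 149, 161, 165, 177, 184]

Fragment lengths:
  [0,6): 6 bp
  [6,11): 5 bp
  [11,18): 7 bp
  [18,24): 6 bp
  [24,36): 12 bp
  [36,41): 5 bp
  [41,49): 8 bp
  [49,56): 7 bp
  [56,78): 22 bp
  [78,82): 4 bp
  [82,88): 6 bp
  [88,96): 8 bp
  [96,107): 11 bp
  [107,110): 3 bp
  [110,116): 6 bp
  [116,128): 12 bp
  [128,142): 14 bp
  [142,149): 7 bp
  [149,161): 12 bp
  [161,165): 4 bp
  [165,177): 12 bp
  [177,184): 7 bp
  [184,189): 5 bp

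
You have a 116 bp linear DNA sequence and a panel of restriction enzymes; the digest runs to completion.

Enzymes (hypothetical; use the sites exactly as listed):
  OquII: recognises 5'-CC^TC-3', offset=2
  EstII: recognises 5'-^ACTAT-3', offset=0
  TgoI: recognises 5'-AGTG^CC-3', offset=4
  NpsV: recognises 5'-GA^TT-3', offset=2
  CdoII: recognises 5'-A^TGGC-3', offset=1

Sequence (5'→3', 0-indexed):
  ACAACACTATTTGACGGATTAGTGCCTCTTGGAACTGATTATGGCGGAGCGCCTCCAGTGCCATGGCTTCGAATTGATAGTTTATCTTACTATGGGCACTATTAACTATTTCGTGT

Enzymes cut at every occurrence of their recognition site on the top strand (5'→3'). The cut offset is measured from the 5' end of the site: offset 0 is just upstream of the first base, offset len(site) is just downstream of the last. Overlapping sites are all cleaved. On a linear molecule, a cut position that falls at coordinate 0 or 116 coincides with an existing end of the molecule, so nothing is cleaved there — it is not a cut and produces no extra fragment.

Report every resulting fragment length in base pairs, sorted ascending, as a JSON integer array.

Per-enzyme occurrences:
  OquII CCTC/2: at [24, 51] ⇒ [26, 53]
  EstII ACTAT/0: at [5, 88, 97, 104] ⇒ [5, 88, 97, 104]
  TgoI AGTGCC/4: at [20, 56] ⇒ [24, 60]
  NpsV GATT/2: at [16, 36] ⇒ [18, 38]
  CdoII ATGGC/1: at [40, 62] ⇒ [41, 63]

Pooled cuts: [5, 18, 24, 26, 38, 41, 53, 60, 63, 88, 97, 104]

Fragments:
  [0,5): 5 bp
  [5,18): 13 bp
  [18,24): 6 bp
  [24,26): 2 bp
  [26,38): 12 bp
  [38,41): 3 bp
  [41,53): 12 bp
  [53,60): 7 bp
  [60,63): 3 bp
  [63,88): 25 bp
  [88,97): 9 bp
  [97,104): 7 bp
  [104,116): 12 bp

[2,3,3,5,6,7,7,9,12,12,12,13,25]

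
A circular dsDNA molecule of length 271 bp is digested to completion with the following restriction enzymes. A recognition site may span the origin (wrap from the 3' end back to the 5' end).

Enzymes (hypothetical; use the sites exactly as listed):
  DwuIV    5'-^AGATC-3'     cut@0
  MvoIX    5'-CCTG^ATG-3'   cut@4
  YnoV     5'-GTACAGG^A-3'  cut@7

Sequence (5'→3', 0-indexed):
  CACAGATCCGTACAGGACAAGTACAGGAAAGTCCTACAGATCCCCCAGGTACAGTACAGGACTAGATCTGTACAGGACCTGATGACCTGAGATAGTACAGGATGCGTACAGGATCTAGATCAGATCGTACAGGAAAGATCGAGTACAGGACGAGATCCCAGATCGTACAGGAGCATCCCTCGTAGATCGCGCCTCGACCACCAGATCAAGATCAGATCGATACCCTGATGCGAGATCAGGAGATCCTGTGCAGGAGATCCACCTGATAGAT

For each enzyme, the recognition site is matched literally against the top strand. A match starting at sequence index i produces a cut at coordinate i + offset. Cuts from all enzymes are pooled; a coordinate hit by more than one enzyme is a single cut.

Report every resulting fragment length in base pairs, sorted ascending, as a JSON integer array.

Scan for sites:
  DwuIV (AGATC, off=0): starts [3, 37, 63, 116, 121, 135, 152, 159, 183, 202, 208, 213, 232, 240, 254, 267] → cuts [3, 37, 63, 116, 121, 135, 152, 159, 183, 202, 208, 213, 232, 240, 254, 267]
  MvoIX (CCTGATG, off=4): starts [77, 223] → cuts [81, 227]
  YnoV (GTACAGGA, off=7): starts [9, 20, 53, 69, 94, 105, 126, 142, 164] → cuts [16, 27, 60, 76, 101, 112, 133, 149, 171]

Pooled cuts: [3, 16, 27, 37, 60, 63, 76, 81, 101, 112, 116, 121, 133, 135, 149, 152, 159, 171, 183, 202, 208, 213, 227, 232, 240, 254, 267]

Fragment lengths:
  3→16: 13 bp
  16→27: 11 bp
  27→37: 10 bp
  37→60: 23 bp
  60→63: 3 bp
  63→76: 13 bp
  76→81: 5 bp
  81→101: 20 bp
  101→112: 11 bp
  112→116: 4 bp
  116→121: 5 bp
  121→133: 12 bp
  133→135: 2 bp
  135→149: 14 bp
  149→152: 3 bp
  152→159: 7 bp
  159→171: 12 bp
  171→183: 12 bp
  183→202: 19 bp
  202→208: 6 bp
  208→213: 5 bp
  213→227: 14 bp
  227→232: 5 bp
  232→240: 8 bp
  240→254: 14 bp
  254→267: 13 bp
  267→3 (wrap): 271-267+3 = 7 bp

[2,3,3,4,5,5,5,5,6,7,7,8,10,11,11,12,12,12,13,13,13,14,14,14,19,20,23]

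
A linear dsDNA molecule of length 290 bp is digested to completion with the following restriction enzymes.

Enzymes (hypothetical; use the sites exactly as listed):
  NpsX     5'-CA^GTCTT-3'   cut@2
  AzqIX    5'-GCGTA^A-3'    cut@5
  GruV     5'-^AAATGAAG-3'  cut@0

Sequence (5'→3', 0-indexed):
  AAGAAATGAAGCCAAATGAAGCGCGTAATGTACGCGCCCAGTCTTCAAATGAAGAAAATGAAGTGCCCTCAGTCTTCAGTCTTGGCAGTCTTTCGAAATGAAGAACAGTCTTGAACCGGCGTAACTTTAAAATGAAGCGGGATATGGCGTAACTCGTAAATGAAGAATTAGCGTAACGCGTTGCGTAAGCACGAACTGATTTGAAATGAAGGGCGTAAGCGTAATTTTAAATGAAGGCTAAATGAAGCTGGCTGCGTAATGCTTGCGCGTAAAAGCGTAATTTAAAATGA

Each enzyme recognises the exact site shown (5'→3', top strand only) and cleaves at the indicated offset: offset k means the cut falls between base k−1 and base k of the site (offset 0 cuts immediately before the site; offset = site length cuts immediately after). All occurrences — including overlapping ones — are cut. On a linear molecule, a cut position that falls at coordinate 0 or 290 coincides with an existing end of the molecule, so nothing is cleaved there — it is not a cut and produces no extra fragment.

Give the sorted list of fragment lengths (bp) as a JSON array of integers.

Site scan:
  NpsX (CAGTCTT, off=2): starts [38, 69, 76, 85, 105] → cuts [40, 71, 78, 87, 107]
  AzqIX (GCGTAA, off=5): starts [22, 118, 146, 170, 182, 212, 218, 253, 266, 274] → cuts [27, 123, 151, 175, 187, 217, 223, 258, 271, 279]
  GruV (AAATGAAG, off=0): starts [3, 13, 46, 55, 95, 129, 157, 203, 228, 239] → cuts [3, 13, 46, 55, 95, 129, 157, 203, 228, 239]

Pooled cuts: [3, 13, 27, 40, 46, 55, 71, 78, 87, 95, 107, 123, 129, 151, 157, 175, 187, 203, 217, 223, 228, 239, 258, 271, 279]

Fragment lengths:
  [0,3): 3 bp
  [3,13): 10 bp
  [13,27): 14 bp
  [27,40): 13 bp
  [40,46): 6 bp
  [46,55): 9 bp
  [55,71): 16 bp
  [71,78): 7 bp
  [78,87): 9 bp
  [87,95): 8 bp
  [95,107): 12 bp
  [107,123): 16 bp
  [123,129): 6 bp
  [129,151): 22 bp
  [151,157): 6 bp
  [157,175): 18 bp
  [175,187): 12 bp
  [187,203): 16 bp
  [203,217): 14 bp
  [217,223): 6 bp
  [223,228): 5 bp
  [228,239): 11 bp
  [239,258): 19 bp
  [258,271): 13 bp
  [271,279): 8 bp
  [279,290): 11 bp

[3,5,6,6,6,6,7,8,8,9,9,10,11,11,12,12,13,13,14,14,16,16,16,18,19,22]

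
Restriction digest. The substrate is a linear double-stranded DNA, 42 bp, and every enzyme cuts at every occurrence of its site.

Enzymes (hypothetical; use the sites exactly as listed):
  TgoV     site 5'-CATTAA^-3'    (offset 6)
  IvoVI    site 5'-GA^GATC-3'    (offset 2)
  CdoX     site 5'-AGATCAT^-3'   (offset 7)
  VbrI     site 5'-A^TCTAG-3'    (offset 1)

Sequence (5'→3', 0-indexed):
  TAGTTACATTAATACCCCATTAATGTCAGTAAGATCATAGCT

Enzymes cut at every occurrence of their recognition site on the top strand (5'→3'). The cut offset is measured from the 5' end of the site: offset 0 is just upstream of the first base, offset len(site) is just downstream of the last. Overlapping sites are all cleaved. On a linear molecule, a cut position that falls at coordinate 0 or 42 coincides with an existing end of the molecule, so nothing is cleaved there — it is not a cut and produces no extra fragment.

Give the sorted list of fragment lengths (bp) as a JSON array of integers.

[4,11,12,15]

Scan for sites:
  TgoV CATTAA/6: at [6, 17] ⇒ [12, 23]
  IvoVI (GAGATC, off=2): no sites
  CdoX AGATCAT/7: at [31] ⇒ [38]
  VbrI (ATCTAG, off=1): no sites

All cut coordinates (distinct, sorted): [12, 23, 38]

Fragment lengths:
  [0,12): 12 bp
  [12,23): 11 bp
  [23,38): 15 bp
  [38,42): 4 bp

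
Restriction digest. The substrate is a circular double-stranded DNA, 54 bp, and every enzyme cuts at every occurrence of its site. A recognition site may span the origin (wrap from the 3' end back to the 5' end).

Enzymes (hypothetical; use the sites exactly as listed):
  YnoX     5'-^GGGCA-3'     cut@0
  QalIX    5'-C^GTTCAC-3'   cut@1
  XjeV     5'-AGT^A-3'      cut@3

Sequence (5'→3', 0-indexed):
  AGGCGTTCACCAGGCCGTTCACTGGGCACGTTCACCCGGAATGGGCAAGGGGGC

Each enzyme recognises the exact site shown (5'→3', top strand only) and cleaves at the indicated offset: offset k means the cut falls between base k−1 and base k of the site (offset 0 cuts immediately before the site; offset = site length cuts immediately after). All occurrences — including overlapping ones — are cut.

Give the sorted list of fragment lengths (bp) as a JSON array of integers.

[6,7,8,8,12,13]

Scan for sites:
  YnoX (GGGCA, off=0): starts [23, 42, 50] → cuts [23, 42, 50]
  QalIX (CGTTCAC, off=1): starts [3, 15, 28] → cuts [4, 16, 29]
  XjeV (AGTA, off=3): no sites

Pooled cuts: [4, 16, 23, 29, 42, 50]

Fragment lengths:
  4→16: 12 bp
  16→23: 7 bp
  23→29: 6 bp
  29→42: 13 bp
  42→50: 8 bp
  50→4 (wrap): 54-50+4 = 8 bp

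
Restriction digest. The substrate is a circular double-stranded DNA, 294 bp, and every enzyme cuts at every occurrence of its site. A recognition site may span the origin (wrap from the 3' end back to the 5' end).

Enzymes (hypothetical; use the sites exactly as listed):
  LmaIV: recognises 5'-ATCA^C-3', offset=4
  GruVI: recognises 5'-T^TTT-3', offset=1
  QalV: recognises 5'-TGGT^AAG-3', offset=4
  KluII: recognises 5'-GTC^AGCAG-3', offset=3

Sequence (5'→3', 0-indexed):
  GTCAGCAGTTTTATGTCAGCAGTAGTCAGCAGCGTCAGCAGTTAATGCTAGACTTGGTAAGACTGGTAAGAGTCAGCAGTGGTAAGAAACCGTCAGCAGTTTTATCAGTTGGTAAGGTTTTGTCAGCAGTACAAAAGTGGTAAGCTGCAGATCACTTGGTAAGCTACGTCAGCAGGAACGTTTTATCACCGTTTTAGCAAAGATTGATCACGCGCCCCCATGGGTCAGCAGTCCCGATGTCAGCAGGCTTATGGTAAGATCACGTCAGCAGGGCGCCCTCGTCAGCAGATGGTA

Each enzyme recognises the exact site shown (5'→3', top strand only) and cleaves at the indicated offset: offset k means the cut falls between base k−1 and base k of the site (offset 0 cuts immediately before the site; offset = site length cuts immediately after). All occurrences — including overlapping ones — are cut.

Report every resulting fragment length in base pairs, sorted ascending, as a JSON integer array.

Scan for sites:
  LmaIV ATCAC/4: at [150, 184, 206, 258] ⇒ [154, 188, 210, 262]
  GruVI TTTT/1: at [8, 99, 117, 180, 191] ⇒ [9, 100, 118, 181, 192]
  QalV TGGTAAG/4: at [54, 63, 79, 109, 137, 156, 251] ⇒ [58, 67, 83, 113, 141, 160, 255]
  KluII GTCAGCAG/3: at [0, 14, 24, 33, 71, 91, 121, 167, 223, 238, 263, 280] ⇒ [3, 17, 27, 36, 74, 94, 124, 170, 226, 241, 266, 283]

Pooled cuts: [3, 9, 17, 27, 36, 58, 67, 74, 83, 94, 100, 113, 118, 124, 141, 154, 160, 170, 181, 188, 192, 210, 226, 241, 255, 262, 266, 283]

Fragment lengths:
  3→9: 6 bp
  9→17: 8 bp
  17→27: 10 bp
  27→36: 9 bp
  36→58: 22 bp
  58→67: 9 bp
  67→74: 7 bp
  74→83: 9 bp
  83→94: 11 bp
  94→100: 6 bp
  100→113: 13 bp
  113→118: 5 bp
  118→124: 6 bp
  124→141: 17 bp
  141→154: 13 bp
  154→160: 6 bp
  160→170: 10 bp
  170→181: 11 bp
  181→188: 7 bp
  188→192: 4 bp
  192→210: 18 bp
  210→226: 16 bp
  226→241: 15 bp
  241→255: 14 bp
  255→262: 7 bp
  262→266: 4 bp
  266→283: 17 bp
  283→3 (wrap): 294-283+3 = 14 bp

[4,4,5,6,6,6,6,7,7,7,8,9,9,9,10,10,11,11,13,13,14,14,15,16,17,17,18,22]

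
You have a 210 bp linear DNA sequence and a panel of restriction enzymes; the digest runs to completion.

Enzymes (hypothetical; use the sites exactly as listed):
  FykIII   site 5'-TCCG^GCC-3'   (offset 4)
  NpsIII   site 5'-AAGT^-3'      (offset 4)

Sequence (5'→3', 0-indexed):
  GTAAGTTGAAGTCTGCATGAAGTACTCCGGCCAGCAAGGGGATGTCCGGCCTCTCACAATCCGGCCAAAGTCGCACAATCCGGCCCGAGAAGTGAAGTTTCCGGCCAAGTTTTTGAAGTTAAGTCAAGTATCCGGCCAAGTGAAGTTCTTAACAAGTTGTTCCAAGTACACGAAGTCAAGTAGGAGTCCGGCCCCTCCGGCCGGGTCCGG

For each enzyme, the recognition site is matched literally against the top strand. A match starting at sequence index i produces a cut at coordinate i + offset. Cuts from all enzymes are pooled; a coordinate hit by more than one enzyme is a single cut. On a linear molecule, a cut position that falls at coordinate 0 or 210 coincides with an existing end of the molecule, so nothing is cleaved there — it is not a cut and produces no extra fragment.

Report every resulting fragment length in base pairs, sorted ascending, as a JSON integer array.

Site scan:
  FykIII TCCGGCC/4: at [25, 44, 59, 78, 99, 130, 186, 195] ⇒ [29, 48, 63, 82, 103, 134, 190, 199]
  NpsIII AAGT/4: at [2, 8, 19, 67, 89, 94, 106, 115, 120, 125, 137, 142, 153, 163, 172, 177] ⇒ [6, 12, 23, 71, 93, 98, 110, 119, 124, 129, 141, 146, 157, 167, 176, 181]

All cut coordinates (distinct, sorted): [6, 12, 23, 29, 48, 63, 71, 82, 93, 98, 103, 110, 119, 124, 129, 134, 141, 146, 157, 167, 176, 181, 190, 199]

Fragments:
  [0,6): 6 bp
  [6,12): 6 bp
  [12,23): 11 bp
  [23,29): 6 bp
  [29,48): 19 bp
  [48,63): 15 bp
  [63,71): 8 bp
  [71,82): 11 bp
  [82,93): 11 bp
  [93,98): 5 bp
  [98,103): 5 bp
  [103,110): 7 bp
  [110,119): 9 bp
  [119,124): 5 bp
  [124,129): 5 bp
  [129,134): 5 bp
  [134,141): 7 bp
  [141,146): 5 bp
  [146,157): 11 bp
  [157,167): 10 bp
  [167,176): 9 bp
  [176,181): 5 bp
  [181,190): 9 bp
  [190,199): 9 bp
  [199,210): 11 bp

[5,5,5,5,5,5,5,6,6,6,7,7,8,9,9,9,9,10,11,11,11,11,11,15,19]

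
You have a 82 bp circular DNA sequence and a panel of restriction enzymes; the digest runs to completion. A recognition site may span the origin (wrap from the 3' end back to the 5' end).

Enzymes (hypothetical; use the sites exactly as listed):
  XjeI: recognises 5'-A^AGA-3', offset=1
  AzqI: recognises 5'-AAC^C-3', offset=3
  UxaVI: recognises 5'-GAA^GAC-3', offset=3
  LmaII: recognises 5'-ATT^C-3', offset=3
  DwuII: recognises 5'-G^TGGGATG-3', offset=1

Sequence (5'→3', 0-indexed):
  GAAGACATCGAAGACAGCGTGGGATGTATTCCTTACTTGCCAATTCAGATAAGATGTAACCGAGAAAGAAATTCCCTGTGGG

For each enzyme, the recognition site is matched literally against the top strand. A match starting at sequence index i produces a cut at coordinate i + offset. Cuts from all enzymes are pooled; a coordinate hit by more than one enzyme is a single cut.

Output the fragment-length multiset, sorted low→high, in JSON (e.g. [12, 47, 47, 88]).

Per-enzyme occurrences:
  XjeI AAGA/1: at [1, 10, 50, 65] ⇒ [2, 11, 51, 66]
  AzqI AACC/3: at [57] ⇒ [60]
  UxaVI GAAGAC/3: at [0, 9] ⇒ [3, 12]
  LmaII ATTC/3: at [27, 42, 70] ⇒ [30, 45, 73]
  DwuII GTGGGATG/1: at [18] ⇒ [19]

Pooled cuts: [2, 3, 11, 12, 19, 30, 45, 51, 60, 66, 73]

Fragment lengths:
  2→3: 1 bp
  3→11: 8 bp
  11→12: 1 bp
  12→19: 7 bp
  19→30: 11 bp
  30→45: 15 bp
  45→51: 6 bp
  51→60: 9 bp
  60→66: 6 bp
  66→73: 7 bp
  73→2 (wrap): 82-73+2 = 11 bp

[1,1,6,6,7,7,8,9,11,11,15]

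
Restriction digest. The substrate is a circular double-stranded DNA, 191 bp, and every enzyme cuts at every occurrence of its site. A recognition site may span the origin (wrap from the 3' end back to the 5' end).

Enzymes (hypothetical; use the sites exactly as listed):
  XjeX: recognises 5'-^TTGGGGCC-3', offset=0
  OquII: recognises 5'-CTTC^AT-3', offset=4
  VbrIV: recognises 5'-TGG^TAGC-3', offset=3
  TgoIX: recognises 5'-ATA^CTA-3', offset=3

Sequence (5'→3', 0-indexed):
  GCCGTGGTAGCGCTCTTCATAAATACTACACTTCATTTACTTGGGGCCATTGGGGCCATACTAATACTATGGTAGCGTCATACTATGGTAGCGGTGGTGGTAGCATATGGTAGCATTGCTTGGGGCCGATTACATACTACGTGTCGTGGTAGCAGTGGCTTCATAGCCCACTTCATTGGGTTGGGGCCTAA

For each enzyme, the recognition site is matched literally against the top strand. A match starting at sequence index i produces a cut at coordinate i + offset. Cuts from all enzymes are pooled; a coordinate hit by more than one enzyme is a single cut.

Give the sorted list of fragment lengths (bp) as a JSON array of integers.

[6,6,6,6,6,7,9,9,9,10,10,11,11,12,12,13,13,17,18]

Per-enzyme occurrences:
  XjeX TTGGGGCC/0: at [40, 49, 119, 180] ⇒ [40, 49, 119, 180]
  OquII CTTCAT/4: at [14, 30, 158, 170] ⇒ [18, 34, 162, 174]
  VbrIV TGGTAGC/3: at [4, 69, 85, 97, 107, 146] ⇒ [7, 72, 88, 100, 110, 149]
  TgoIX ATACTA/3: at [22, 57, 63, 79, 133] ⇒ [25, 60, 66, 82, 136]

All cut coordinates (distinct, sorted): [7, 18, 25, 34, 40, 49, 60, 66, 72, 82, 88, 100, 110, 119, 136, 149, 162, 174, 180]

Fragments:
  7→18: 11 bp
  18→25: 7 bp
  25→34: 9 bp
  34→40: 6 bp
  40→49: 9 bp
  49→60: 11 bp
  60→66: 6 bp
  66→72: 6 bp
  72→82: 10 bp
  82→88: 6 bp
  88→100: 12 bp
  100→110: 10 bp
  110→119: 9 bp
  119→136: 17 bp
  136→149: 13 bp
  149→162: 13 bp
  162→174: 12 bp
  174→180: 6 bp
  180→7 (wrap): 191-180+7 = 18 bp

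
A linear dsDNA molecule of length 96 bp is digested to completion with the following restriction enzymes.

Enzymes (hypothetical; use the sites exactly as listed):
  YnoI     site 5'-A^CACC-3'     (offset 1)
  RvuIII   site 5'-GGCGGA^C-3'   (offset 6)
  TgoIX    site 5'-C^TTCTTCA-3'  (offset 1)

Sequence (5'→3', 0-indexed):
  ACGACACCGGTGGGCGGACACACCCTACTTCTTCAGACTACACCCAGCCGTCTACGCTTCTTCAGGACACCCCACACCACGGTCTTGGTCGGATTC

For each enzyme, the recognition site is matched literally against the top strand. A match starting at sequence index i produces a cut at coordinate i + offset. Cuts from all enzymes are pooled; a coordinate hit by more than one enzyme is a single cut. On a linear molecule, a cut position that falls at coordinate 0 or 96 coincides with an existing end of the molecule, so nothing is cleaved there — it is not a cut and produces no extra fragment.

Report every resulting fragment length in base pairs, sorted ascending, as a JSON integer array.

[2,4,7,8,10,12,14,17,22]

Scan for sites:
  YnoI ACACC/1: at [3, 19, 39, 66, 73] ⇒ [4, 20, 40, 67, 74]
  RvuIII GGCGGAC/6: at [12] ⇒ [18]
  TgoIX CTTCTTCA/1: at [27, 56] ⇒ [28, 57]

Pooled cuts: [4, 18, 20, 28, 40, 57, 67, 74]

Fragments:
  [0,4): 4 bp
  [4,18): 14 bp
  [18,20): 2 bp
  [20,28): 8 bp
  [28,40): 12 bp
  [40,57): 17 bp
  [57,67): 10 bp
  [67,74): 7 bp
  [74,96): 22 bp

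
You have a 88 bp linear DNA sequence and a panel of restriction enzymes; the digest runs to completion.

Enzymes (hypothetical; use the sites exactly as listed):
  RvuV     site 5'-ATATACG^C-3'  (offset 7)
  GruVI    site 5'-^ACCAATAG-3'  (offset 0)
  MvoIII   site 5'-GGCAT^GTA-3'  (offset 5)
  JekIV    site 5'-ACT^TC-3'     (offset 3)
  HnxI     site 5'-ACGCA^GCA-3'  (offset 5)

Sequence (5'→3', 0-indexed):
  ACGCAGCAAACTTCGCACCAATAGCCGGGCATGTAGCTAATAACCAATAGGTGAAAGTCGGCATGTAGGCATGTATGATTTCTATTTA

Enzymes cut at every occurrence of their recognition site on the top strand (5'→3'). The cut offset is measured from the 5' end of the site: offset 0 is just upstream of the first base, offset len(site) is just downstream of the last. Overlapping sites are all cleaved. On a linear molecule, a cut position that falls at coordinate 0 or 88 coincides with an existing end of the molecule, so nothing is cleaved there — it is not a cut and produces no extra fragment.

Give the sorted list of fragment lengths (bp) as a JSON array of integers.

Site scan:
  RvuV (ATATACGC, off=7): no sites
  GruVI (ACCAATAG, off=0): starts [16, 42] → cuts [16, 42]
  MvoIII (GGCATGTA, off=5): starts [27, 59, 67] → cuts [32, 64, 72]
  JekIV (ACTTC, off=3): starts [9] → cuts [12]
  HnxI (ACGCAGCA, off=5): starts [0] → cuts [5]

All cut coordinates (distinct, sorted): [5, 12, 16, 32, 42, 64, 72]

Fragment lengths:
  [0,5): 5 bp
  [5,12): 7 bp
  [12,16): 4 bp
  [16,32): 16 bp
  [32,42): 10 bp
  [42,64): 22 bp
  [64,72): 8 bp
  [72,88): 16 bp

[4,5,7,8,10,16,16,22]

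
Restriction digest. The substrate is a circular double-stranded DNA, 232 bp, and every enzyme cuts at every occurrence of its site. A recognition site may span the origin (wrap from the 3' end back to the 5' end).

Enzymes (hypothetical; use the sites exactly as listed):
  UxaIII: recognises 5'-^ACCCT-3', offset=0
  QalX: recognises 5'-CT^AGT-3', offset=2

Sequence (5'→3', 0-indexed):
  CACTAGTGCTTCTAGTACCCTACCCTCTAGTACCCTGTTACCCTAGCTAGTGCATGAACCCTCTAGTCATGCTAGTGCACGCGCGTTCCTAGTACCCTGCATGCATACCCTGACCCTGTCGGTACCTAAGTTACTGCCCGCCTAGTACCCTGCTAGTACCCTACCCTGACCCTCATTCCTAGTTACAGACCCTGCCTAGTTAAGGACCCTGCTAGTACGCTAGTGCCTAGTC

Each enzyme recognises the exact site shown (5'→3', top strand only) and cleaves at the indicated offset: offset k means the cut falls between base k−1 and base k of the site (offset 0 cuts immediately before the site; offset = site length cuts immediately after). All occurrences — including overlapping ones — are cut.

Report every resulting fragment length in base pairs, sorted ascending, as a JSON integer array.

Site scan:
  UxaIII ACCCT/0: at [16, 21, 31, 39, 57, 93, 106, 112, 146, 157, 162, 168, 188, 205] ⇒ [16, 21, 31, 39, 57, 93, 106, 112, 146, 157, 162, 168, 188, 205]
  QalX CTAGT/2: at [2, 11, 26, 46, 62, 71, 88, 141, 152, 178, 195, 211, 219, 226] ⇒ [4, 13, 28, 48, 64, 73, 90, 143, 154, 180, 197, 213, 221, 228]

All cut coordinates (distinct, sorted): [4, 13, 16, 21, 28, 31, 39, 48, 57, 64, 73, 90, 93, 106, 112, 143, 146, 154, 157, 162, 168, 180, 188, 197, 205, 213, 221, 228]

Fragments:
  4→13: 9 bp
  13→16: 3 bp
  16→21: 5 bp
  21→28: 7 bp
  28→31: 3 bp
  31→39: 8 bp
  39→48: 9 bp
  48→57: 9 bp
  57→64: 7 bp
  64→73: 9 bp
  73→90: 17 bp
  90→93: 3 bp
  93→106: 13 bp
  106→112: 6 bp
  112→143: 31 bp
  143→146: 3 bp
  146→154: 8 bp
  154→157: 3 bp
  157→162: 5 bp
  162→168: 6 bp
  168→180: 12 bp
  180→188: 8 bp
  188→197: 9 bp
  197→205: 8 bp
  205→213: 8 bp
  213→221: 8 bp
  221→228: 7 bp
  228→4 (wrap): 232-228+4 = 8 bp

[3,3,3,3,3,5,5,6,6,7,7,7,8,8,8,8,8,8,8,9,9,9,9,9,12,13,17,31]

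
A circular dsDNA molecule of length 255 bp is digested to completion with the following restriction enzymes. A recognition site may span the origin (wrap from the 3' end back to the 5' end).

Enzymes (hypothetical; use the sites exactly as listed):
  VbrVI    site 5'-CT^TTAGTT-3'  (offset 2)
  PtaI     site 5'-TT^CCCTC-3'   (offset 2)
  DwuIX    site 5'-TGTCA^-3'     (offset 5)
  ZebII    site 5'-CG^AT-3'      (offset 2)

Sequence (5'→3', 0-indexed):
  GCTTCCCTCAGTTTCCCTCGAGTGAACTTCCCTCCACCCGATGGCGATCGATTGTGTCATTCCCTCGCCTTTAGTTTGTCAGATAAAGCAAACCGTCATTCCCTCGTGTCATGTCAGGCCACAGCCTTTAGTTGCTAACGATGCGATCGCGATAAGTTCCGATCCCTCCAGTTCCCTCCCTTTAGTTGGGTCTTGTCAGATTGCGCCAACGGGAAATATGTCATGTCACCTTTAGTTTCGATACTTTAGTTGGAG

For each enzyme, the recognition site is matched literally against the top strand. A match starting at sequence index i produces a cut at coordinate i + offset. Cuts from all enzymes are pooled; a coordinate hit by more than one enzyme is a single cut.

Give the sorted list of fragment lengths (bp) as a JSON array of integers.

Site scan:
  VbrVI (CTTTAGTT, off=2): starts [68, 125, 179, 229, 243] → cuts [70, 127, 181, 231, 245]
  PtaI (TTCCCTC, off=2): starts [2, 12, 27, 59, 98, 171] → cuts [4, 14, 29, 61, 100, 173]
  DwuIX (TGTCA, off=5): starts [54, 76, 106, 111, 193, 218, 223] → cuts [59, 81, 111, 116, 198, 223, 228]
  ZebII (CGAT, off=2): starts [38, 44, 48, 138, 143, 149, 159, 238] → cuts [40, 46, 50, 140, 145, 151, 161, 240]

Pooled cuts: [4, 14, 29, 40, 46, 50, 59, 61, 70, 81, 100, 111, 116, 127, 140, 145, 151, 161, 173, 181, 198, 223, 228, 231, 240, 245]

Fragments:
  4→14: 10 bp
  14→29: 15 bp
  29→40: 11 bp
  40→46: 6 bp
  46→50: 4 bp
  50→59: 9 bp
  59→61: 2 bp
  61→70: 9 bp
  70→81: 11 bp
  81→100: 19 bp
  100→111: 11 bp
  111→116: 5 bp
  116→127: 11 bp
  127→140: 13 bp
  140→145: 5 bp
  145→151: 6 bp
  151→161: 10 bp
  161→173: 12 bp
  173→181: 8 bp
  181→198: 17 bp
  198→223: 25 bp
  223→228: 5 bp
  228→231: 3 bp
  231→240: 9 bp
  240→245: 5 bp
  245→4 (wrap): 255-245+4 = 14 bp

[2,3,4,5,5,5,5,6,6,8,9,9,9,10,10,11,11,11,11,12,13,14,15,17,19,25]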